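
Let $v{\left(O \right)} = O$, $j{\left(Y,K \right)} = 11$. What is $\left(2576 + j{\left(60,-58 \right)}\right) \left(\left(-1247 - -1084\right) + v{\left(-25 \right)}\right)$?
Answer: $-486356$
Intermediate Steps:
$\left(2576 + j{\left(60,-58 \right)}\right) \left(\left(-1247 - -1084\right) + v{\left(-25 \right)}\right) = \left(2576 + 11\right) \left(\left(-1247 - -1084\right) - 25\right) = 2587 \left(\left(-1247 + 1084\right) - 25\right) = 2587 \left(-163 - 25\right) = 2587 \left(-188\right) = -486356$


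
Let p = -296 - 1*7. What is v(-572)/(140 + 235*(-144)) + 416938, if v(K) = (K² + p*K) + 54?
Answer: 7025155023/16850 ≈ 4.1692e+5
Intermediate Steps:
p = -303 (p = -296 - 7 = -303)
v(K) = 54 + K² - 303*K (v(K) = (K² - 303*K) + 54 = 54 + K² - 303*K)
v(-572)/(140 + 235*(-144)) + 416938 = (54 + (-572)² - 303*(-572))/(140 + 235*(-144)) + 416938 = (54 + 327184 + 173316)/(140 - 33840) + 416938 = 500554/(-33700) + 416938 = 500554*(-1/33700) + 416938 = -250277/16850 + 416938 = 7025155023/16850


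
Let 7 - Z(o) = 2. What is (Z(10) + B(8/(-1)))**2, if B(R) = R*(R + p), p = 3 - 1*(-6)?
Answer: 9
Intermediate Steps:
p = 9 (p = 3 + 6 = 9)
Z(o) = 5 (Z(o) = 7 - 1*2 = 7 - 2 = 5)
B(R) = R*(9 + R) (B(R) = R*(R + 9) = R*(9 + R))
(Z(10) + B(8/(-1)))**2 = (5 + (8/(-1))*(9 + 8/(-1)))**2 = (5 + (8*(-1))*(9 + 8*(-1)))**2 = (5 - 8*(9 - 8))**2 = (5 - 8*1)**2 = (5 - 8)**2 = (-3)**2 = 9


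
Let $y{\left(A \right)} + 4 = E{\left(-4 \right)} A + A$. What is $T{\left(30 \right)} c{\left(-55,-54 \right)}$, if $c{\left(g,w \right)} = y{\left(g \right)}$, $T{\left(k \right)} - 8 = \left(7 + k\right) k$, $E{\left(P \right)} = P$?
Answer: $179998$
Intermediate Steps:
$T{\left(k \right)} = 8 + k \left(7 + k\right)$ ($T{\left(k \right)} = 8 + \left(7 + k\right) k = 8 + k \left(7 + k\right)$)
$y{\left(A \right)} = -4 - 3 A$ ($y{\left(A \right)} = -4 + \left(- 4 A + A\right) = -4 - 3 A$)
$c{\left(g,w \right)} = -4 - 3 g$
$T{\left(30 \right)} c{\left(-55,-54 \right)} = \left(8 + 30^{2} + 7 \cdot 30\right) \left(-4 - -165\right) = \left(8 + 900 + 210\right) \left(-4 + 165\right) = 1118 \cdot 161 = 179998$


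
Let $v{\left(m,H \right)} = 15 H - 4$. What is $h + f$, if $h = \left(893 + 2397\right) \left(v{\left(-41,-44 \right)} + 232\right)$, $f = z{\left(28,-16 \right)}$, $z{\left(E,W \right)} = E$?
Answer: $-1421252$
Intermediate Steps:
$v{\left(m,H \right)} = -4 + 15 H$
$f = 28$
$h = -1421280$ ($h = \left(893 + 2397\right) \left(\left(-4 + 15 \left(-44\right)\right) + 232\right) = 3290 \left(\left(-4 - 660\right) + 232\right) = 3290 \left(-664 + 232\right) = 3290 \left(-432\right) = -1421280$)
$h + f = -1421280 + 28 = -1421252$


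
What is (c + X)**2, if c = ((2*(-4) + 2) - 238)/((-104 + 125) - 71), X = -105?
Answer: 6265009/625 ≈ 10024.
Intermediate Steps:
c = 122/25 (c = ((-8 + 2) - 238)/(21 - 71) = (-6 - 238)/(-50) = -244*(-1/50) = 122/25 ≈ 4.8800)
(c + X)**2 = (122/25 - 105)**2 = (-2503/25)**2 = 6265009/625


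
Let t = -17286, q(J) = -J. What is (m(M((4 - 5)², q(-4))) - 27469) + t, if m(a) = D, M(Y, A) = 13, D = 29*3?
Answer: -44668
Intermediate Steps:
D = 87
m(a) = 87
(m(M((4 - 5)², q(-4))) - 27469) + t = (87 - 27469) - 17286 = -27382 - 17286 = -44668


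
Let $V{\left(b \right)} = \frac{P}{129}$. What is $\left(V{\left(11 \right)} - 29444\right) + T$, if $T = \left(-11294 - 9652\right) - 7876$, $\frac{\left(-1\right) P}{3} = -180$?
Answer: $- \frac{2505258}{43} \approx -58262.0$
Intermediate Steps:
$P = 540$ ($P = \left(-3\right) \left(-180\right) = 540$)
$T = -28822$ ($T = -20946 - 7876 = -28822$)
$V{\left(b \right)} = \frac{180}{43}$ ($V{\left(b \right)} = \frac{540}{129} = 540 \cdot \frac{1}{129} = \frac{180}{43}$)
$\left(V{\left(11 \right)} - 29444\right) + T = \left(\frac{180}{43} - 29444\right) - 28822 = - \frac{1265912}{43} - 28822 = - \frac{2505258}{43}$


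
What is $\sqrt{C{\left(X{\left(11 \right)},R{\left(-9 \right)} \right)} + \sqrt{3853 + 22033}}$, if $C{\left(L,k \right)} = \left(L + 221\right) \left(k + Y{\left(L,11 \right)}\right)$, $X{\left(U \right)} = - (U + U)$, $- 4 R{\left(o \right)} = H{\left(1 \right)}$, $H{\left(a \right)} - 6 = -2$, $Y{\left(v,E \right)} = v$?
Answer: $\sqrt{-4577 + 43 \sqrt{14}} \approx 66.454 i$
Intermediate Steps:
$H{\left(a \right)} = 4$ ($H{\left(a \right)} = 6 - 2 = 4$)
$R{\left(o \right)} = -1$ ($R{\left(o \right)} = \left(- \frac{1}{4}\right) 4 = -1$)
$X{\left(U \right)} = - 2 U$
$C{\left(L,k \right)} = \left(221 + L\right) \left(L + k\right)$ ($C{\left(L,k \right)} = \left(L + 221\right) \left(k + L\right) = \left(221 + L\right) \left(L + k\right)$)
$\sqrt{C{\left(X{\left(11 \right)},R{\left(-9 \right)} \right)} + \sqrt{3853 + 22033}} = \sqrt{\left(\left(\left(-2\right) 11\right)^{2} + 221 \left(\left(-2\right) 11\right) + 221 \left(-1\right) + \left(-2\right) 11 \left(-1\right)\right) + \sqrt{3853 + 22033}} = \sqrt{\left(\left(-22\right)^{2} + 221 \left(-22\right) - 221 - -22\right) + \sqrt{25886}} = \sqrt{\left(484 - 4862 - 221 + 22\right) + 43 \sqrt{14}} = \sqrt{-4577 + 43 \sqrt{14}}$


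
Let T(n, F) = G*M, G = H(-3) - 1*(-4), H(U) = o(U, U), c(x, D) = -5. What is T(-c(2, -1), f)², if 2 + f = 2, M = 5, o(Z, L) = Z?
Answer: 25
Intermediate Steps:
H(U) = U
G = 1 (G = -3 - 1*(-4) = -3 + 4 = 1)
f = 0 (f = -2 + 2 = 0)
T(n, F) = 5 (T(n, F) = 1*5 = 5)
T(-c(2, -1), f)² = 5² = 25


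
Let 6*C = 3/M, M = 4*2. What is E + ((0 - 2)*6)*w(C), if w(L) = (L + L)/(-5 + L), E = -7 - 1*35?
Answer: -3294/79 ≈ -41.696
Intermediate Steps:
M = 8
E = -42 (E = -7 - 35 = -42)
C = 1/16 (C = (3/8)/6 = (3*(1/8))/6 = (1/6)*(3/8) = 1/16 ≈ 0.062500)
w(L) = 2*L/(-5 + L) (w(L) = (2*L)/(-5 + L) = 2*L/(-5 + L))
E + ((0 - 2)*6)*w(C) = -42 + ((0 - 2)*6)*(2*(1/16)/(-5 + 1/16)) = -42 + (-2*6)*(2*(1/16)/(-79/16)) = -42 - 24*(-16)/(16*79) = -42 - 12*(-2/79) = -42 + 24/79 = -3294/79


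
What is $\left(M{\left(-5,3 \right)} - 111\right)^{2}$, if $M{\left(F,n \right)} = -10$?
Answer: $14641$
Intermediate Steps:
$\left(M{\left(-5,3 \right)} - 111\right)^{2} = \left(-10 - 111\right)^{2} = \left(-121\right)^{2} = 14641$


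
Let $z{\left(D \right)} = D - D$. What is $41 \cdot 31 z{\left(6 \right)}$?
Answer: $0$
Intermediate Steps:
$z{\left(D \right)} = 0$
$41 \cdot 31 z{\left(6 \right)} = 41 \cdot 31 \cdot 0 = 1271 \cdot 0 = 0$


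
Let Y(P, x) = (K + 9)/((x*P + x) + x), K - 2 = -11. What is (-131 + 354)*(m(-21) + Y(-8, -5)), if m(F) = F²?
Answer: 98343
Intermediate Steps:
K = -9 (K = 2 - 11 = -9)
Y(P, x) = 0 (Y(P, x) = (-9 + 9)/((x*P + x) + x) = 0/((P*x + x) + x) = 0/((x + P*x) + x) = 0/(2*x + P*x) = 0)
(-131 + 354)*(m(-21) + Y(-8, -5)) = (-131 + 354)*((-21)² + 0) = 223*(441 + 0) = 223*441 = 98343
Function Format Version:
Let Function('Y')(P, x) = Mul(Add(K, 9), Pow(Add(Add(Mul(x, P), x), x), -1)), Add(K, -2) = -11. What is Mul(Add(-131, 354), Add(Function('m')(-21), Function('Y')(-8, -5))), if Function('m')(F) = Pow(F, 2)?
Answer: 98343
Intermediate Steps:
K = -9 (K = Add(2, -11) = -9)
Function('Y')(P, x) = 0 (Function('Y')(P, x) = Mul(Add(-9, 9), Pow(Add(Add(Mul(x, P), x), x), -1)) = Mul(0, Pow(Add(Add(Mul(P, x), x), x), -1)) = Mul(0, Pow(Add(Add(x, Mul(P, x)), x), -1)) = Mul(0, Pow(Add(Mul(2, x), Mul(P, x)), -1)) = 0)
Mul(Add(-131, 354), Add(Function('m')(-21), Function('Y')(-8, -5))) = Mul(Add(-131, 354), Add(Pow(-21, 2), 0)) = Mul(223, Add(441, 0)) = Mul(223, 441) = 98343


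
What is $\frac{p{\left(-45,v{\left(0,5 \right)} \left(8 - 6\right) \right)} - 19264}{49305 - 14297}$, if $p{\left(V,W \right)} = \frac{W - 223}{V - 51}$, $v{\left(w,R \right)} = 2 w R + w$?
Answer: $- \frac{1849121}{3360768} \approx -0.55021$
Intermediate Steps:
$v{\left(w,R \right)} = w + 2 R w$ ($v{\left(w,R \right)} = 2 R w + w = w + 2 R w$)
$p{\left(V,W \right)} = \frac{-223 + W}{-51 + V}$
$\frac{p{\left(-45,v{\left(0,5 \right)} \left(8 - 6\right) \right)} - 19264}{49305 - 14297} = \frac{\frac{-223 + 0 \left(1 + 2 \cdot 5\right) \left(8 - 6\right)}{-51 - 45} - 19264}{49305 - 14297} = \frac{\frac{-223 + 0 \left(1 + 10\right) 2}{-96} - 19264}{35008} = \left(- \frac{-223 + 0 \cdot 11 \cdot 2}{96} - 19264\right) \frac{1}{35008} = \left(- \frac{-223 + 0 \cdot 2}{96} - 19264\right) \frac{1}{35008} = \left(- \frac{-223 + 0}{96} - 19264\right) \frac{1}{35008} = \left(\left(- \frac{1}{96}\right) \left(-223\right) - 19264\right) \frac{1}{35008} = \left(\frac{223}{96} - 19264\right) \frac{1}{35008} = \left(- \frac{1849121}{96}\right) \frac{1}{35008} = - \frac{1849121}{3360768}$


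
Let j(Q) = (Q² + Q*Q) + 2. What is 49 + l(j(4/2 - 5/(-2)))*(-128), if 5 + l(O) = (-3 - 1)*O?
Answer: 22449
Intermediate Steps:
j(Q) = 2 + 2*Q² (j(Q) = (Q² + Q²) + 2 = 2*Q² + 2 = 2 + 2*Q²)
l(O) = -5 - 4*O (l(O) = -5 + (-3 - 1)*O = -5 - 4*O)
49 + l(j(4/2 - 5/(-2)))*(-128) = 49 + (-5 - 4*(2 + 2*(4/2 - 5/(-2))²))*(-128) = 49 + (-5 - 4*(2 + 2*(4*(½) - 5*(-½))²))*(-128) = 49 + (-5 - 4*(2 + 2*(2 + 5/2)²))*(-128) = 49 + (-5 - 4*(2 + 2*(9/2)²))*(-128) = 49 + (-5 - 4*(2 + 2*(81/4)))*(-128) = 49 + (-5 - 4*(2 + 81/2))*(-128) = 49 + (-5 - 4*85/2)*(-128) = 49 + (-5 - 170)*(-128) = 49 - 175*(-128) = 49 + 22400 = 22449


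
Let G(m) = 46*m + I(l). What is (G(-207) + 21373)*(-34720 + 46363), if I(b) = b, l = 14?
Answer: 138144195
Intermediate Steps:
G(m) = 14 + 46*m (G(m) = 46*m + 14 = 14 + 46*m)
(G(-207) + 21373)*(-34720 + 46363) = ((14 + 46*(-207)) + 21373)*(-34720 + 46363) = ((14 - 9522) + 21373)*11643 = (-9508 + 21373)*11643 = 11865*11643 = 138144195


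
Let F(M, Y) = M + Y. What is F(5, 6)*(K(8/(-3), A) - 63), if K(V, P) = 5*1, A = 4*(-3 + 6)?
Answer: -638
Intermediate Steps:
A = 12 (A = 4*3 = 12)
K(V, P) = 5
F(5, 6)*(K(8/(-3), A) - 63) = (5 + 6)*(5 - 63) = 11*(-58) = -638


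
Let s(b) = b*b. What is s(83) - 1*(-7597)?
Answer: 14486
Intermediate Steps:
s(b) = b**2
s(83) - 1*(-7597) = 83**2 - 1*(-7597) = 6889 + 7597 = 14486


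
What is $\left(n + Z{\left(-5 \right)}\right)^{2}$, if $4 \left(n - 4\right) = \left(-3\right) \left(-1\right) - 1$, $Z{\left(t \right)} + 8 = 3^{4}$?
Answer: $\frac{24025}{4} \approx 6006.3$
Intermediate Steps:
$Z{\left(t \right)} = 73$ ($Z{\left(t \right)} = -8 + 3^{4} = -8 + 81 = 73$)
$n = \frac{9}{2}$ ($n = 4 + \frac{\left(-3\right) \left(-1\right) - 1}{4} = 4 + \frac{3 - 1}{4} = 4 + \frac{1}{4} \cdot 2 = 4 + \frac{1}{2} = \frac{9}{2} \approx 4.5$)
$\left(n + Z{\left(-5 \right)}\right)^{2} = \left(\frac{9}{2} + 73\right)^{2} = \left(\frac{155}{2}\right)^{2} = \frac{24025}{4}$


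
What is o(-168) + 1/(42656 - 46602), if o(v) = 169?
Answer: 666873/3946 ≈ 169.00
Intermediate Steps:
o(-168) + 1/(42656 - 46602) = 169 + 1/(42656 - 46602) = 169 + 1/(-3946) = 169 - 1/3946 = 666873/3946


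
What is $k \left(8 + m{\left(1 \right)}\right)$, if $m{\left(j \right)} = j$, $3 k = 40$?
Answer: $120$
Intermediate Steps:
$k = \frac{40}{3}$ ($k = \frac{1}{3} \cdot 40 = \frac{40}{3} \approx 13.333$)
$k \left(8 + m{\left(1 \right)}\right) = \frac{40 \left(8 + 1\right)}{3} = \frac{40}{3} \cdot 9 = 120$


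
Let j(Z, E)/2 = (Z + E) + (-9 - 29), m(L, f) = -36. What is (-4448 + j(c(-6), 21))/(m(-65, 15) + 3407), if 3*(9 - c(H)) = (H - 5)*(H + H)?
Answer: -4552/3371 ≈ -1.3503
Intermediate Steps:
c(H) = 9 - 2*H*(-5 + H)/3 (c(H) = 9 - (H - 5)*(H + H)/3 = 9 - (-5 + H)*2*H/3 = 9 - 2*H*(-5 + H)/3)
j(Z, E) = -76 + 2*E + 2*Z (j(Z, E) = 2*((Z + E) + (-9 - 29)) = 2*((E + Z) - 38) = 2*(-38 + E + Z) = -76 + 2*E + 2*Z)
(-4448 + j(c(-6), 21))/(m(-65, 15) + 3407) = (-4448 + (-76 + 2*21 + 2*(9 - 2/3*(-6)**2 + (10/3)*(-6))))/(-36 + 3407) = (-4448 + (-76 + 42 + 2*(9 - 2/3*36 - 20)))/3371 = (-4448 + (-76 + 42 + 2*(9 - 24 - 20)))*(1/3371) = (-4448 + (-76 + 42 + 2*(-35)))*(1/3371) = (-4448 + (-76 + 42 - 70))*(1/3371) = (-4448 - 104)*(1/3371) = -4552*1/3371 = -4552/3371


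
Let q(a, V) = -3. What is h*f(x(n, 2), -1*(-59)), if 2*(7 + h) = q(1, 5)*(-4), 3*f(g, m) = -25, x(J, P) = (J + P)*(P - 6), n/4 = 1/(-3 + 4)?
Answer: 25/3 ≈ 8.3333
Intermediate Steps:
n = 4 (n = 4/(-3 + 4) = 4/1 = 4*1 = 4)
x(J, P) = (-6 + P)*(J + P) (x(J, P) = (J + P)*(-6 + P) = (-6 + P)*(J + P))
f(g, m) = -25/3 (f(g, m) = (1/3)*(-25) = -25/3)
h = -1 (h = -7 + (-3*(-4))/2 = -7 + (1/2)*12 = -7 + 6 = -1)
h*f(x(n, 2), -1*(-59)) = -1*(-25/3) = 25/3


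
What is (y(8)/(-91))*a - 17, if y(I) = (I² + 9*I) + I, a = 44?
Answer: -7883/91 ≈ -86.626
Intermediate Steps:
y(I) = I² + 10*I
(y(8)/(-91))*a - 17 = ((8*(10 + 8))/(-91))*44 - 17 = ((8*18)*(-1/91))*44 - 17 = (144*(-1/91))*44 - 17 = -144/91*44 - 17 = -6336/91 - 17 = -7883/91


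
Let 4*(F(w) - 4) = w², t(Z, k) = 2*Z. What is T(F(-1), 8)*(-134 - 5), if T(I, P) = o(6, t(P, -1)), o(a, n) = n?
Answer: -2224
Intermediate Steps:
F(w) = 4 + w²/4
T(I, P) = 2*P
T(F(-1), 8)*(-134 - 5) = (2*8)*(-134 - 5) = 16*(-139) = -2224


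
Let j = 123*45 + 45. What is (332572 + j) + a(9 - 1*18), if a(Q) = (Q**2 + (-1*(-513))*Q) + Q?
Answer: 333607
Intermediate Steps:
j = 5580 (j = 5535 + 45 = 5580)
a(Q) = Q**2 + 514*Q (a(Q) = (Q**2 + 513*Q) + Q = Q**2 + 514*Q)
(332572 + j) + a(9 - 1*18) = (332572 + 5580) + (9 - 1*18)*(514 + (9 - 1*18)) = 338152 + (9 - 18)*(514 + (9 - 18)) = 338152 - 9*(514 - 9) = 338152 - 9*505 = 338152 - 4545 = 333607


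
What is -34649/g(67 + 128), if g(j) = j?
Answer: -34649/195 ≈ -177.69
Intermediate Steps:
-34649/g(67 + 128) = -34649/(67 + 128) = -34649/195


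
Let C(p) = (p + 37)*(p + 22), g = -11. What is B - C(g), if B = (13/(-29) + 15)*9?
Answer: -4496/29 ≈ -155.03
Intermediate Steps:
C(p) = (22 + p)*(37 + p) (C(p) = (37 + p)*(22 + p) = (22 + p)*(37 + p))
B = 3798/29 (B = (13*(-1/29) + 15)*9 = (-13/29 + 15)*9 = (422/29)*9 = 3798/29 ≈ 130.97)
B - C(g) = 3798/29 - (814 + (-11)² + 59*(-11)) = 3798/29 - (814 + 121 - 649) = 3798/29 - 1*286 = 3798/29 - 286 = -4496/29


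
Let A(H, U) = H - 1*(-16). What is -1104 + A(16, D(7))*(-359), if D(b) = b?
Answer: -12592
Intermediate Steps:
A(H, U) = 16 + H (A(H, U) = H + 16 = 16 + H)
-1104 + A(16, D(7))*(-359) = -1104 + (16 + 16)*(-359) = -1104 + 32*(-359) = -1104 - 11488 = -12592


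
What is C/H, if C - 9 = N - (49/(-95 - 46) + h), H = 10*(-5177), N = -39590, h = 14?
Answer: 2791423/3649785 ≈ 0.76482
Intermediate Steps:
H = -51770
C = -5582846/141 (C = 9 + (-39590 - (49/(-95 - 46) + 14)) = 9 + (-39590 - (49/(-141) + 14)) = 9 + (-39590 - (49*(-1/141) + 14)) = 9 + (-39590 - (-49/141 + 14)) = 9 + (-39590 - 1*1925/141) = 9 + (-39590 - 1925/141) = 9 - 5584115/141 = -5582846/141 ≈ -39595.)
C/H = -5582846/141/(-51770) = -5582846/141*(-1/51770) = 2791423/3649785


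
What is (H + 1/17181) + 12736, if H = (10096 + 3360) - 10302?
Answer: 273006091/17181 ≈ 15890.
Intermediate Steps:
H = 3154 (H = 13456 - 10302 = 3154)
(H + 1/17181) + 12736 = (3154 + 1/17181) + 12736 = 54188875/17181 + 12736 = 273006091/17181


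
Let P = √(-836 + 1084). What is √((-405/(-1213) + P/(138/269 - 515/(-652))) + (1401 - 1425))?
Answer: √(-1818288667041119511 + 117939310370859784*√62)/277183843 ≈ 3.4028*I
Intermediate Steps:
P = 2*√62 (P = √248 = 2*√62 ≈ 15.748)
√((-405/(-1213) + P/(138/269 - 515/(-652))) + (1401 - 1425)) = √((-405/(-1213) + (2*√62)/(138/269 - 515/(-652))) + (1401 - 1425)) = √((-405*(-1/1213) + (2*√62)/(138*(1/269) - 515*(-1/652))) - 24) = √((405/1213 + (2*√62)/(138/269 + 515/652)) - 24) = √((405/1213 + (2*√62)/(228511/175388)) - 24) = √((405/1213 + (2*√62)*(175388/228511)) - 24) = √((405/1213 + 350776*√62/228511) - 24) = √(-28707/1213 + 350776*√62/228511)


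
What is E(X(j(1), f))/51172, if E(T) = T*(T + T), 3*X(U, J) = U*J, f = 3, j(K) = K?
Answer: 1/25586 ≈ 3.9084e-5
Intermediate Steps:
X(U, J) = J*U/3 (X(U, J) = (U*J)/3 = (J*U)/3 = J*U/3)
E(T) = 2*T² (E(T) = T*(2*T) = 2*T²)
E(X(j(1), f))/51172 = (2*((⅓)*3*1)²)/51172 = (2*1²)*(1/51172) = (2*1)*(1/51172) = 2*(1/51172) = 1/25586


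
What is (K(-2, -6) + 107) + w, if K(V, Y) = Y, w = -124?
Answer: -23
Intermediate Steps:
(K(-2, -6) + 107) + w = (-6 + 107) - 124 = 101 - 124 = -23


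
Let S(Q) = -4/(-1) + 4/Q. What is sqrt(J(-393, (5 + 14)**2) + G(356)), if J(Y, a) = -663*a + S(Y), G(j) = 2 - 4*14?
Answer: I*sqrt(36974011029)/393 ≈ 489.28*I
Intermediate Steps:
G(j) = -54 (G(j) = 2 - 56 = -54)
S(Q) = 4 + 4/Q (S(Q) = -4*(-1) + 4/Q = 4 + 4/Q)
J(Y, a) = 4 - 663*a + 4/Y (J(Y, a) = -663*a + (4 + 4/Y) = 4 - 663*a + 4/Y)
sqrt(J(-393, (5 + 14)**2) + G(356)) = sqrt((4 - 663*(5 + 14)**2 + 4/(-393)) - 54) = sqrt((4 - 663*19**2 + 4*(-1/393)) - 54) = sqrt((4 - 663*361 - 4/393) - 54) = sqrt((4 - 239343 - 4/393) - 54) = sqrt(-94060231/393 - 54) = sqrt(-94081453/393) = I*sqrt(36974011029)/393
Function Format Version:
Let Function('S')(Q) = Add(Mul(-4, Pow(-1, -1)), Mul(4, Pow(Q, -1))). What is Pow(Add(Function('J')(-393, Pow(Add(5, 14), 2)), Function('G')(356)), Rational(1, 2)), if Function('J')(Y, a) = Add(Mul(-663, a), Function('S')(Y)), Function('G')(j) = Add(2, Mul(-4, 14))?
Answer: Mul(Rational(1, 393), I, Pow(36974011029, Rational(1, 2))) ≈ Mul(489.28, I)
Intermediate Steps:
Function('G')(j) = -54 (Function('G')(j) = Add(2, -56) = -54)
Function('S')(Q) = Add(4, Mul(4, Pow(Q, -1))) (Function('S')(Q) = Add(Mul(-4, -1), Mul(4, Pow(Q, -1))) = Add(4, Mul(4, Pow(Q, -1))))
Function('J')(Y, a) = Add(4, Mul(-663, a), Mul(4, Pow(Y, -1))) (Function('J')(Y, a) = Add(Mul(-663, a), Add(4, Mul(4, Pow(Y, -1)))) = Add(4, Mul(-663, a), Mul(4, Pow(Y, -1))))
Pow(Add(Function('J')(-393, Pow(Add(5, 14), 2)), Function('G')(356)), Rational(1, 2)) = Pow(Add(Add(4, Mul(-663, Pow(Add(5, 14), 2)), Mul(4, Pow(-393, -1))), -54), Rational(1, 2)) = Pow(Add(Add(4, Mul(-663, Pow(19, 2)), Mul(4, Rational(-1, 393))), -54), Rational(1, 2)) = Pow(Add(Add(4, Mul(-663, 361), Rational(-4, 393)), -54), Rational(1, 2)) = Pow(Add(Add(4, -239343, Rational(-4, 393)), -54), Rational(1, 2)) = Pow(Add(Rational(-94060231, 393), -54), Rational(1, 2)) = Pow(Rational(-94081453, 393), Rational(1, 2)) = Mul(Rational(1, 393), I, Pow(36974011029, Rational(1, 2)))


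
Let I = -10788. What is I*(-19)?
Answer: 204972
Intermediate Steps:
I*(-19) = -10788*(-19) = 204972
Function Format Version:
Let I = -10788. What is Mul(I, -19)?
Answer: 204972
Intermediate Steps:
Mul(I, -19) = Mul(-10788, -19) = 204972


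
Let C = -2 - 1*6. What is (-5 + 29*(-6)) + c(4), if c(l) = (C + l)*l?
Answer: -195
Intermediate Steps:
C = -8 (C = -2 - 6 = -8)
c(l) = l*(-8 + l) (c(l) = (-8 + l)*l = l*(-8 + l))
(-5 + 29*(-6)) + c(4) = (-5 + 29*(-6)) + 4*(-8 + 4) = (-5 - 174) + 4*(-4) = -179 - 16 = -195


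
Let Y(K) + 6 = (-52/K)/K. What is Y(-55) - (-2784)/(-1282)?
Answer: -15878282/1939025 ≈ -8.1888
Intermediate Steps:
Y(K) = -6 - 52/K**2 (Y(K) = -6 + (-52/K)/K = -6 - 52/K**2)
Y(-55) - (-2784)/(-1282) = (-6 - 52/(-55)**2) - (-2784)/(-1282) = (-6 - 52*1/3025) - (-2784)*(-1)/1282 = (-6 - 52/3025) - 1*1392/641 = -18202/3025 - 1392/641 = -15878282/1939025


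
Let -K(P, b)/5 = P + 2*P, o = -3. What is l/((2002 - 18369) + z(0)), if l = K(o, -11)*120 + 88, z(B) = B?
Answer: -5488/16367 ≈ -0.33531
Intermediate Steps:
K(P, b) = -15*P (K(P, b) = -5*(P + 2*P) = -15*P)
l = 5488 (l = -15*(-3)*120 + 88 = 45*120 + 88 = 5400 + 88 = 5488)
l/((2002 - 18369) + z(0)) = 5488/((2002 - 18369) + 0) = 5488/(-16367 + 0) = 5488/(-16367) = 5488*(-1/16367) = -5488/16367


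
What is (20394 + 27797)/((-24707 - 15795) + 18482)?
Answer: -48191/22020 ≈ -2.1885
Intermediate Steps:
(20394 + 27797)/((-24707 - 15795) + 18482) = 48191/(-40502 + 18482) = 48191/(-22020) = 48191*(-1/22020) = -48191/22020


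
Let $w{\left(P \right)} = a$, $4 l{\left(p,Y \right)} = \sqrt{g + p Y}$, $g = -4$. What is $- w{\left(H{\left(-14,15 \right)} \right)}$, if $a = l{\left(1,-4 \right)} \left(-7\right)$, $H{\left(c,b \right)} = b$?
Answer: $\frac{7 i \sqrt{2}}{2} \approx 4.9497 i$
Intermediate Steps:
$l{\left(p,Y \right)} = \frac{\sqrt{-4 + Y p}}{4}$ ($l{\left(p,Y \right)} = \frac{\sqrt{-4 + p Y}}{4} = \frac{\sqrt{-4 + Y p}}{4}$)
$a = - \frac{7 i \sqrt{2}}{2}$ ($a = \frac{\sqrt{-4 - 4}}{4} \left(-7\right) = \frac{\sqrt{-8}}{4} \left(-7\right) = \frac{2 i \sqrt{2}}{4} \left(-7\right) = \frac{i \sqrt{2}}{2} \left(-7\right) = - \frac{7 i \sqrt{2}}{2} \approx - 4.9497 i$)
$w{\left(P \right)} = - \frac{7 i \sqrt{2}}{2}$
$- w{\left(H{\left(-14,15 \right)} \right)} = - \frac{\left(-7\right) i \sqrt{2}}{2} = \frac{7 i \sqrt{2}}{2}$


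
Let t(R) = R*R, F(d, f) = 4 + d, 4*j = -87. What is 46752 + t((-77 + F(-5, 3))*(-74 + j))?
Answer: 223300977/4 ≈ 5.5825e+7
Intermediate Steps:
j = -87/4 (j = (1/4)*(-87) = -87/4 ≈ -21.750)
t(R) = R**2
46752 + t((-77 + F(-5, 3))*(-74 + j)) = 46752 + ((-77 + (4 - 5))*(-74 - 87/4))**2 = 46752 + ((-77 - 1)*(-383/4))**2 = 46752 + (-78*(-383/4))**2 = 46752 + (14937/2)**2 = 46752 + 223113969/4 = 223300977/4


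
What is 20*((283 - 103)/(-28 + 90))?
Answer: 1800/31 ≈ 58.065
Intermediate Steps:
20*((283 - 103)/(-28 + 90)) = 20*(180/62) = 20*(180*(1/62)) = 20*(90/31) = 1800/31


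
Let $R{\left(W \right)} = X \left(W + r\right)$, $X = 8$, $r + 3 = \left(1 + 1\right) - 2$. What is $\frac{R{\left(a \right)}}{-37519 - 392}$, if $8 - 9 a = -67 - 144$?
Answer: $- \frac{512}{113733} \approx -0.0045018$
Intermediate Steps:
$a = \frac{73}{3}$ ($a = \frac{8}{9} - \frac{-67 - 144}{9} = \frac{8}{9} - - \frac{211}{9} = \frac{8}{9} + \frac{211}{9} = \frac{73}{3} \approx 24.333$)
$r = -3$ ($r = -3 + \left(\left(1 + 1\right) - 2\right) = -3 + \left(2 - 2\right) = -3 + 0 = -3$)
$R{\left(W \right)} = -24 + 8 W$ ($R{\left(W \right)} = 8 \left(W - 3\right) = 8 \left(-3 + W\right) = -24 + 8 W$)
$\frac{R{\left(a \right)}}{-37519 - 392} = \frac{-24 + 8 \cdot \frac{73}{3}}{-37519 - 392} = \frac{-24 + \frac{584}{3}}{-37519 - 392} = \frac{512}{3 \left(-37911\right)} = \frac{512}{3} \left(- \frac{1}{37911}\right) = - \frac{512}{113733}$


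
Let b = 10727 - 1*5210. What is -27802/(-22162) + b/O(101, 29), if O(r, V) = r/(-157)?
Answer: -9596614688/1119181 ≈ -8574.7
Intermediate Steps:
O(r, V) = -r/157 (O(r, V) = r*(-1/157) = -r/157)
b = 5517 (b = 10727 - 5210 = 5517)
-27802/(-22162) + b/O(101, 29) = -27802/(-22162) + 5517/((-1/157*101)) = -27802*(-1/22162) + 5517/(-101/157) = 13901/11081 + 5517*(-157/101) = 13901/11081 - 866169/101 = -9596614688/1119181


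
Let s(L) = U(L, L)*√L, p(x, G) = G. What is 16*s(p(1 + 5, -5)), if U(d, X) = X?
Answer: -80*I*√5 ≈ -178.89*I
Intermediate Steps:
s(L) = L^(3/2) (s(L) = L*√L = L^(3/2))
16*s(p(1 + 5, -5)) = 16*(-5)^(3/2) = 16*(-5*I*√5) = -80*I*√5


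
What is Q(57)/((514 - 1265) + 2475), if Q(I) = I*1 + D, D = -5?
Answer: 13/431 ≈ 0.030162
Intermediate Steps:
Q(I) = -5 + I (Q(I) = I*1 - 5 = I - 5 = -5 + I)
Q(57)/((514 - 1265) + 2475) = (-5 + 57)/((514 - 1265) + 2475) = 52/(-751 + 2475) = 52/1724 = 52*(1/1724) = 13/431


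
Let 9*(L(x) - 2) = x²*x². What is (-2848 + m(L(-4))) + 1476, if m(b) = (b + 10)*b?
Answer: -11396/81 ≈ -140.69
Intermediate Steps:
L(x) = 2 + x⁴/9 (L(x) = 2 + (x²*x²)/9 = 2 + x⁴/9)
m(b) = b*(10 + b) (m(b) = (10 + b)*b = b*(10 + b))
(-2848 + m(L(-4))) + 1476 = (-2848 + (2 + (⅑)*(-4)⁴)*(10 + (2 + (⅑)*(-4)⁴))) + 1476 = (-2848 + (2 + (⅑)*256)*(10 + (2 + (⅑)*256))) + 1476 = (-2848 + (2 + 256/9)*(10 + (2 + 256/9))) + 1476 = (-2848 + 274*(10 + 274/9)/9) + 1476 = (-2848 + (274/9)*(364/9)) + 1476 = (-2848 + 99736/81) + 1476 = -130952/81 + 1476 = -11396/81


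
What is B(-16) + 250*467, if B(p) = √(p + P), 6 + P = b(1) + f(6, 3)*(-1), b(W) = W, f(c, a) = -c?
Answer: 116750 + I*√15 ≈ 1.1675e+5 + 3.873*I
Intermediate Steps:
P = 1 (P = -6 + (1 - 1*6*(-1)) = -6 + (1 - 6*(-1)) = -6 + (1 + 6) = -6 + 7 = 1)
B(p) = √(1 + p) (B(p) = √(p + 1) = √(1 + p))
B(-16) + 250*467 = √(1 - 16) + 250*467 = √(-15) + 116750 = I*√15 + 116750 = 116750 + I*√15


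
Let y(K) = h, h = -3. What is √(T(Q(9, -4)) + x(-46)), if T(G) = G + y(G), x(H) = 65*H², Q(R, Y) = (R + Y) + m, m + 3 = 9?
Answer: 2*√34387 ≈ 370.87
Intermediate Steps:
m = 6 (m = -3 + 9 = 6)
Q(R, Y) = 6 + R + Y (Q(R, Y) = (R + Y) + 6 = 6 + R + Y)
y(K) = -3
T(G) = -3 + G (T(G) = G - 3 = -3 + G)
√(T(Q(9, -4)) + x(-46)) = √((-3 + (6 + 9 - 4)) + 65*(-46)²) = √((-3 + 11) + 65*2116) = √(8 + 137540) = √137548 = 2*√34387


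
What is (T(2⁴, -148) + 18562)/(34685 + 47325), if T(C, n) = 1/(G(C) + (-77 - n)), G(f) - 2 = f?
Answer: 1652019/7298890 ≈ 0.22634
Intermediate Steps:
G(f) = 2 + f
T(C, n) = 1/(-75 + C - n) (T(C, n) = 1/((2 + C) + (-77 - n)) = 1/(-75 + C - n))
(T(2⁴, -148) + 18562)/(34685 + 47325) = (-1/(75 - 148 - 1*2⁴) + 18562)/(34685 + 47325) = (-1/(75 - 148 - 1*16) + 18562)/82010 = (-1/(75 - 148 - 16) + 18562)*(1/82010) = (-1/(-89) + 18562)*(1/82010) = (-1*(-1/89) + 18562)*(1/82010) = (1/89 + 18562)*(1/82010) = (1652019/89)*(1/82010) = 1652019/7298890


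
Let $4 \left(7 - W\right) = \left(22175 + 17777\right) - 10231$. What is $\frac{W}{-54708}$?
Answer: $\frac{29693}{218832} \approx 0.13569$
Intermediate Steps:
$W = - \frac{29693}{4}$ ($W = 7 - \frac{\left(22175 + 17777\right) - 10231}{4} = 7 - \frac{39952 - 10231}{4} = 7 - \frac{29721}{4} = - \frac{29693}{4} \approx -7423.3$)
$\frac{W}{-54708} = - \frac{29693}{4 \left(-54708\right)} = \left(- \frac{29693}{4}\right) \left(- \frac{1}{54708}\right) = \frac{29693}{218832}$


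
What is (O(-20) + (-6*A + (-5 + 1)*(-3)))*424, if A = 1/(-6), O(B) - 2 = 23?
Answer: 16112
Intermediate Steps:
O(B) = 25 (O(B) = 2 + 23 = 25)
A = -⅙ ≈ -0.16667
(O(-20) + (-6*A + (-5 + 1)*(-3)))*424 = (25 + (-6*(-⅙) + (-5 + 1)*(-3)))*424 = (25 + (1 - 4*(-3)))*424 = (25 + (1 + 12))*424 = (25 + 13)*424 = 38*424 = 16112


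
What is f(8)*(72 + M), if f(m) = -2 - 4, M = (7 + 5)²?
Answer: -1296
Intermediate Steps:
M = 144 (M = 12² = 144)
f(m) = -6
f(8)*(72 + M) = -6*(72 + 144) = -6*216 = -1296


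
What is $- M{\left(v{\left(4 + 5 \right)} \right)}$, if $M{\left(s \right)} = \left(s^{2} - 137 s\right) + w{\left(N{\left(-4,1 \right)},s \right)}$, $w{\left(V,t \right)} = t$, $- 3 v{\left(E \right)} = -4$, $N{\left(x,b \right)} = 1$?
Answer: $\frac{1616}{9} \approx 179.56$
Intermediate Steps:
$v{\left(E \right)} = \frac{4}{3}$ ($v{\left(E \right)} = \left(- \frac{1}{3}\right) \left(-4\right) = \frac{4}{3}$)
$M{\left(s \right)} = s^{2} - 136 s$ ($M{\left(s \right)} = \left(s^{2} - 137 s\right) + s = s^{2} - 136 s$)
$- M{\left(v{\left(4 + 5 \right)} \right)} = - \frac{4 \left(-136 + \frac{4}{3}\right)}{3} = - \frac{4 \left(-404\right)}{3 \cdot 3} = \left(-1\right) \left(- \frac{1616}{9}\right) = \frac{1616}{9}$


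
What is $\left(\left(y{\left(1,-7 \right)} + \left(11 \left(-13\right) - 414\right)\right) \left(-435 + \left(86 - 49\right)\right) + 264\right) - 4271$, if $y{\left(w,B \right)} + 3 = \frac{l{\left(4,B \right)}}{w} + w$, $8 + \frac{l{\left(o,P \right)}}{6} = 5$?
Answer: $225639$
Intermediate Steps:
$l{\left(o,P \right)} = -18$ ($l{\left(o,P \right)} = -48 + 6 \cdot 5 = -48 + 30 = -18$)
$y{\left(w,B \right)} = -3 + w - \frac{18}{w}$ ($y{\left(w,B \right)} = -3 + \left(- \frac{18}{w} + w\right) = -3 + \left(w - \frac{18}{w}\right) = -3 + w - \frac{18}{w}$)
$\left(\left(y{\left(1,-7 \right)} + \left(11 \left(-13\right) - 414\right)\right) \left(-435 + \left(86 - 49\right)\right) + 264\right) - 4271 = \left(\left(\left(-3 + 1 - \frac{18}{1}\right) + \left(11 \left(-13\right) - 414\right)\right) \left(-435 + \left(86 - 49\right)\right) + 264\right) - 4271 = \left(\left(\left(-3 + 1 - 18\right) - 557\right) \left(-435 + \left(86 - 49\right)\right) + 264\right) - 4271 = \left(\left(\left(-3 + 1 - 18\right) - 557\right) \left(-435 + 37\right) + 264\right) - 4271 = \left(\left(-20 - 557\right) \left(-398\right) + 264\right) - 4271 = \left(\left(-577\right) \left(-398\right) + 264\right) - 4271 = \left(229646 + 264\right) - 4271 = 229910 - 4271 = 225639$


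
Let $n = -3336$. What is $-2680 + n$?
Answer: $-6016$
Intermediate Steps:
$-2680 + n = -2680 - 3336 = -6016$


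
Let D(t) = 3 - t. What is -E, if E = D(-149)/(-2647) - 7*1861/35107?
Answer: 39818733/92928229 ≈ 0.42849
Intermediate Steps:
E = -39818733/92928229 (E = (3 - 1*(-149))/(-2647) - 7*1861/35107 = (3 + 149)*(-1/2647) - 13027*1/35107 = 152*(-1/2647) - 13027/35107 = -152/2647 - 13027/35107 = -39818733/92928229 ≈ -0.42849)
-E = -1*(-39818733/92928229) = 39818733/92928229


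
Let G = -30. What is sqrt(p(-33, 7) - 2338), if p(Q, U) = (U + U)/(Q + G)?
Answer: 2*I*sqrt(5261)/3 ≈ 48.355*I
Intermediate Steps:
p(Q, U) = 2*U/(-30 + Q) (p(Q, U) = (U + U)/(Q - 30) = (2*U)/(-30 + Q) = 2*U/(-30 + Q))
sqrt(p(-33, 7) - 2338) = sqrt(2*7/(-30 - 33) - 2338) = sqrt(2*7/(-63) - 2338) = sqrt(2*7*(-1/63) - 2338) = sqrt(-2/9 - 2338) = sqrt(-21044/9) = 2*I*sqrt(5261)/3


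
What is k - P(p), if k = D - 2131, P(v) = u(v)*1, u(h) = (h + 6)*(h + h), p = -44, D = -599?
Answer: -6074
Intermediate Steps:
u(h) = 2*h*(6 + h) (u(h) = (6 + h)*(2*h) = 2*h*(6 + h))
P(v) = 2*v*(6 + v) (P(v) = (2*v*(6 + v))*1 = 2*v*(6 + v))
k = -2730 (k = -599 - 2131 = -2730)
k - P(p) = -2730 - 2*(-44)*(6 - 44) = -2730 - 2*(-44)*(-38) = -2730 - 1*3344 = -2730 - 3344 = -6074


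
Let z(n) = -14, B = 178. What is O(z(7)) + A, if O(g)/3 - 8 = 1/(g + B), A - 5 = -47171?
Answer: -7731285/164 ≈ -47142.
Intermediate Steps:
A = -47166 (A = 5 - 47171 = -47166)
O(g) = 24 + 3/(178 + g) (O(g) = 24 + 3/(g + 178) = 24 + 3/(178 + g))
O(z(7)) + A = 3*(1425 + 8*(-14))/(178 - 14) - 47166 = 3*(1425 - 112)/164 - 47166 = 3*(1/164)*1313 - 47166 = 3939/164 - 47166 = -7731285/164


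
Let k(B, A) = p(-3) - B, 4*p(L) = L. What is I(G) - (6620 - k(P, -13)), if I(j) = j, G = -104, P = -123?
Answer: -26407/4 ≈ -6601.8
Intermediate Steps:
p(L) = L/4
k(B, A) = -¾ - B (k(B, A) = (¼)*(-3) - B = -¾ - B)
I(G) - (6620 - k(P, -13)) = -104 - (6620 - (-¾ - 1*(-123))) = -104 - (6620 - (-¾ + 123)) = -104 - (6620 - 1*489/4) = -104 - (6620 - 489/4) = -104 - 1*25991/4 = -104 - 25991/4 = -26407/4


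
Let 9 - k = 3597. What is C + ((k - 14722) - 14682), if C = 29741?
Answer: -3251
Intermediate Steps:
k = -3588 (k = 9 - 1*3597 = 9 - 3597 = -3588)
C + ((k - 14722) - 14682) = 29741 + ((-3588 - 14722) - 14682) = 29741 + (-18310 - 14682) = 29741 - 32992 = -3251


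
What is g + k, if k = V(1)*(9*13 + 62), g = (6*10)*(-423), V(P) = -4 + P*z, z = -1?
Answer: -26275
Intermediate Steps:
V(P) = -4 - P (V(P) = -4 + P*(-1) = -4 - P)
g = -25380 (g = 60*(-423) = -25380)
k = -895 (k = (-4 - 1*1)*(9*13 + 62) = (-4 - 1)*(117 + 62) = -5*179 = -895)
g + k = -25380 - 895 = -26275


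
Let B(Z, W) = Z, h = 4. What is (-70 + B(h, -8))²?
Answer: 4356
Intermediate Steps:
(-70 + B(h, -8))² = (-70 + 4)² = (-66)² = 4356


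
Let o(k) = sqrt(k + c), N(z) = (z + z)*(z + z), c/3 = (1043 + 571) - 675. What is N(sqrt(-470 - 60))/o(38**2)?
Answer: -2120*sqrt(4261)/4261 ≈ -32.477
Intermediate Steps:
c = 2817 (c = 3*((1043 + 571) - 675) = 3*(1614 - 675) = 3*939 = 2817)
N(z) = 4*z**2 (N(z) = (2*z)*(2*z) = 4*z**2)
o(k) = sqrt(2817 + k) (o(k) = sqrt(k + 2817) = sqrt(2817 + k))
N(sqrt(-470 - 60))/o(38**2) = (4*(sqrt(-470 - 60))**2)/(sqrt(2817 + 38**2)) = (4*(sqrt(-530))**2)/(sqrt(2817 + 1444)) = (4*(I*sqrt(530))**2)/(sqrt(4261)) = (4*(-530))*(sqrt(4261)/4261) = -2120*sqrt(4261)/4261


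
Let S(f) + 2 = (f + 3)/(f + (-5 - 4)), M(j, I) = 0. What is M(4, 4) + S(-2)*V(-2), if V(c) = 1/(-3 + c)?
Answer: 23/55 ≈ 0.41818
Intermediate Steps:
S(f) = -2 + (3 + f)/(-9 + f) (S(f) = -2 + (f + 3)/(f + (-5 - 4)) = -2 + (3 + f)/(f - 9) = -2 + (3 + f)/(-9 + f))
M(4, 4) + S(-2)*V(-2) = 0 + ((21 - 1*(-2))/(-9 - 2))/(-3 - 2) = 0 + ((21 + 2)/(-11))/(-5) = 0 - 1/11*23*(-⅕) = 0 - 23/11*(-⅕) = 0 + 23/55 = 23/55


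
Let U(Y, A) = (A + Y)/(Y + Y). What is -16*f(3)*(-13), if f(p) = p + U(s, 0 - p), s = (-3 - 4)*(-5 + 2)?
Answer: 4992/7 ≈ 713.14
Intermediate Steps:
s = 21 (s = -7*(-3) = 21)
U(Y, A) = (A + Y)/(2*Y) (U(Y, A) = (A + Y)/((2*Y)) = (A + Y)*(1/(2*Y)) = (A + Y)/(2*Y))
f(p) = 1/2 + 41*p/42 (f(p) = p + (1/2)*((0 - p) + 21)/21 = p + (1/2)*(1/21)*(-p + 21) = p + (1/2)*(1/21)*(21 - p) = p + (1/2 - p/42) = 1/2 + 41*p/42)
-16*f(3)*(-13) = -16*(1/2 + (41/42)*3)*(-13) = -16*(1/2 + 41/14)*(-13) = -16*24/7*(-13) = -384/7*(-13) = 4992/7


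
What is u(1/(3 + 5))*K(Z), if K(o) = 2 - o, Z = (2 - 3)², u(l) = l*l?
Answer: 1/64 ≈ 0.015625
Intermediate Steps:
u(l) = l²
Z = 1 (Z = (-1)² = 1)
u(1/(3 + 5))*K(Z) = (1/(3 + 5))²*(2 - 1*1) = (1/8)²*(2 - 1) = (⅛)²*1 = (1/64)*1 = 1/64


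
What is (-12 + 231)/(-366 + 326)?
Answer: -219/40 ≈ -5.4750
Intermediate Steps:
(-12 + 231)/(-366 + 326) = 219/(-40) = 219*(-1/40) = -219/40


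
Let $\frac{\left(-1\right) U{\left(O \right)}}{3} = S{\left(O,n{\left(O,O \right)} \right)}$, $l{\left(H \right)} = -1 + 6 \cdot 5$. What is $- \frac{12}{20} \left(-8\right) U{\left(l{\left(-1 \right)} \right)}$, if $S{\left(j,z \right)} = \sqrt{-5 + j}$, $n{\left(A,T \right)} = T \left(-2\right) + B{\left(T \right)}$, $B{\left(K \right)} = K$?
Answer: $- \frac{144 \sqrt{6}}{5} \approx -70.545$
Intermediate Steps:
$l{\left(H \right)} = 29$ ($l{\left(H \right)} = -1 + 30 = 29$)
$n{\left(A,T \right)} = - T$ ($n{\left(A,T \right)} = T \left(-2\right) + T = - 2 T + T = - T$)
$U{\left(O \right)} = - 3 \sqrt{-5 + O}$
$- \frac{12}{20} \left(-8\right) U{\left(l{\left(-1 \right)} \right)} = - \frac{12}{20} \left(-8\right) \left(- 3 \sqrt{-5 + 29}\right) = \left(-12\right) \frac{1}{20} \left(-8\right) \left(- 3 \sqrt{24}\right) = \left(- \frac{3}{5}\right) \left(-8\right) \left(- 3 \cdot 2 \sqrt{6}\right) = \frac{24 \left(- 6 \sqrt{6}\right)}{5} = - \frac{144 \sqrt{6}}{5}$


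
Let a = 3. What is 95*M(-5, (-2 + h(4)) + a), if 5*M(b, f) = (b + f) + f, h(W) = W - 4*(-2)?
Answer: 399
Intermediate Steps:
h(W) = 8 + W (h(W) = W + 8 = 8 + W)
M(b, f) = b/5 + 2*f/5 (M(b, f) = ((b + f) + f)/5 = (b + 2*f)/5 = b/5 + 2*f/5)
95*M(-5, (-2 + h(4)) + a) = 95*((⅕)*(-5) + 2*((-2 + (8 + 4)) + 3)/5) = 95*(-1 + 2*((-2 + 12) + 3)/5) = 95*(-1 + 2*(10 + 3)/5) = 95*(-1 + (⅖)*13) = 95*(-1 + 26/5) = 95*(21/5) = 399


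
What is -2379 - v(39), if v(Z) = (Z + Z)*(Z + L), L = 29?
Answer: -7683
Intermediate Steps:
v(Z) = 2*Z*(29 + Z) (v(Z) = (Z + Z)*(Z + 29) = (2*Z)*(29 + Z) = 2*Z*(29 + Z))
-2379 - v(39) = -2379 - 2*39*(29 + 39) = -2379 - 2*39*68 = -2379 - 1*5304 = -2379 - 5304 = -7683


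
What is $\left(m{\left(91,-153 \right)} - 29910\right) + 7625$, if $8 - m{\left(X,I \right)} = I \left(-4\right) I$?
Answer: $71359$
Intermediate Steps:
$m{\left(X,I \right)} = 8 + 4 I^{2}$ ($m{\left(X,I \right)} = 8 - I \left(-4\right) I = 8 - - 4 I I = 8 - - 4 I^{2} = 8 + 4 I^{2}$)
$\left(m{\left(91,-153 \right)} - 29910\right) + 7625 = \left(\left(8 + 4 \left(-153\right)^{2}\right) - 29910\right) + 7625 = \left(\left(8 + 4 \cdot 23409\right) - 29910\right) + 7625 = \left(\left(8 + 93636\right) - 29910\right) + 7625 = \left(93644 - 29910\right) + 7625 = 63734 + 7625 = 71359$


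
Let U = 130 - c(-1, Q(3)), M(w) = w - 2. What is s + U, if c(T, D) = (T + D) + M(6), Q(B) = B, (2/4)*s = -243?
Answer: -362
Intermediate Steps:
s = -486 (s = 2*(-243) = -486)
M(w) = -2 + w
c(T, D) = 4 + D + T (c(T, D) = (T + D) + (-2 + 6) = (D + T) + 4 = 4 + D + T)
U = 124 (U = 130 - (4 + 3 - 1) = 130 - 1*6 = 130 - 6 = 124)
s + U = -486 + 124 = -362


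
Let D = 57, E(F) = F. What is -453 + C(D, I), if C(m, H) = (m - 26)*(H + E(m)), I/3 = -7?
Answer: 663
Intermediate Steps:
I = -21 (I = 3*(-7) = -21)
C(m, H) = (-26 + m)*(H + m) (C(m, H) = (m - 26)*(H + m) = (-26 + m)*(H + m))
-453 + C(D, I) = -453 + (57² - 26*(-21) - 26*57 - 21*57) = -453 + (3249 + 546 - 1482 - 1197) = -453 + 1116 = 663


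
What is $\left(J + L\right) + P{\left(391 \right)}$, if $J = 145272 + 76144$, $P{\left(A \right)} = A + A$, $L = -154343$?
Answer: $67855$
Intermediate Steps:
$P{\left(A \right)} = 2 A$
$J = 221416$
$\left(J + L\right) + P{\left(391 \right)} = \left(221416 - 154343\right) + 2 \cdot 391 = 67073 + 782 = 67855$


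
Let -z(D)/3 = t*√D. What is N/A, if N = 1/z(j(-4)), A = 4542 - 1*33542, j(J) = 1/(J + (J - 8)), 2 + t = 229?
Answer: -I/4937250 ≈ -2.0254e-7*I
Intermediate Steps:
t = 227 (t = -2 + 229 = 227)
j(J) = 1/(-8 + 2*J) (j(J) = 1/(J + (-8 + J)) = 1/(-8 + 2*J))
A = -29000 (A = 4542 - 33542 = -29000)
z(D) = -681*√D
N = 4*I/681 (N = 1/(-681*√2*(I*√2/4)/2) = 1/(-681*I/4) = 4*I/681 ≈ 0.0058737*I)
N/A = (4*I/681)/(-29000) = (4*I/681)*(-1/29000) = -I/4937250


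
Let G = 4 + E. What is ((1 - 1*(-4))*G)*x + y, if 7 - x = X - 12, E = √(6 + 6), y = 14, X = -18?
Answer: 754 + 370*√3 ≈ 1394.9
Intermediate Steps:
E = 2*√3 (E = √12 = 2*√3 ≈ 3.4641)
x = 37 (x = 7 - (-18 - 12) = 7 - 1*(-30) = 7 + 30 = 37)
G = 4 + 2*√3 ≈ 7.4641
((1 - 1*(-4))*G)*x + y = ((1 - 1*(-4))*(4 + 2*√3))*37 + 14 = ((1 + 4)*(4 + 2*√3))*37 + 14 = (5*(4 + 2*√3))*37 + 14 = (20 + 10*√3)*37 + 14 = (740 + 370*√3) + 14 = 754 + 370*√3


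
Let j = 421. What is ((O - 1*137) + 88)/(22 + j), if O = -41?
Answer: -90/443 ≈ -0.20316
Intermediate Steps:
((O - 1*137) + 88)/(22 + j) = ((-41 - 1*137) + 88)/(22 + 421) = ((-41 - 137) + 88)/443 = (-178 + 88)*(1/443) = -90*1/443 = -90/443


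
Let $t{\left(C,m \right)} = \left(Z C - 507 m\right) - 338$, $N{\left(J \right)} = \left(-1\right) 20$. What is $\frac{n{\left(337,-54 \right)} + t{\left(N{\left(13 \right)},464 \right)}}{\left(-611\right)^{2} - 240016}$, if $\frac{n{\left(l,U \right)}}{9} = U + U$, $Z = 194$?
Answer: $- \frac{80146}{44435} \approx -1.8037$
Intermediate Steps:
$N{\left(J \right)} = -20$
$n{\left(l,U \right)} = 18 U$ ($n{\left(l,U \right)} = 9 \left(U + U\right) = 9 \cdot 2 U = 18 U$)
$t{\left(C,m \right)} = -338 - 507 m + 194 C$ ($t{\left(C,m \right)} = \left(194 C - 507 m\right) - 338 = \left(- 507 m + 194 C\right) - 338 = -338 - 507 m + 194 C$)
$\frac{n{\left(337,-54 \right)} + t{\left(N{\left(13 \right)},464 \right)}}{\left(-611\right)^{2} - 240016} = \frac{18 \left(-54\right) - 239466}{\left(-611\right)^{2} - 240016} = \frac{-972 - 239466}{373321 - 240016} = \frac{-972 - 239466}{133305} = \left(-240438\right) \frac{1}{133305} = - \frac{80146}{44435}$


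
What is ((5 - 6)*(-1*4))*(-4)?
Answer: -16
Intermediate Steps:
((5 - 6)*(-1*4))*(-4) = -1*(-4)*(-4) = 4*(-4) = -16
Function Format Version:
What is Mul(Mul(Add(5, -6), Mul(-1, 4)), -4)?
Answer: -16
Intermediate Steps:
Mul(Mul(Add(5, -6), Mul(-1, 4)), -4) = Mul(Mul(-1, -4), -4) = Mul(4, -4) = -16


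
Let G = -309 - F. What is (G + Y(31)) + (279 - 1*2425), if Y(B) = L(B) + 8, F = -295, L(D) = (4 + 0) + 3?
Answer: -2145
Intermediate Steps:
L(D) = 7 (L(D) = 4 + 3 = 7)
Y(B) = 15 (Y(B) = 7 + 8 = 15)
G = -14 (G = -309 - 1*(-295) = -309 + 295 = -14)
(G + Y(31)) + (279 - 1*2425) = (-14 + 15) + (279 - 1*2425) = 1 + (279 - 2425) = 1 - 2146 = -2145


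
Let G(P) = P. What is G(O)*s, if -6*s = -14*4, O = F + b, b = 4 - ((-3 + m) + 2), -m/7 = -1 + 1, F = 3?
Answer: 224/3 ≈ 74.667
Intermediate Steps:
m = 0 (m = -7*(-1 + 1) = -7*0 = 0)
b = 5 (b = 4 - ((-3 + 0) + 2) = 4 - (-3 + 2) = 4 - 1*(-1) = 4 + 1 = 5)
O = 8 (O = 3 + 5 = 8)
s = 28/3 (s = -(-7)*4/3 = -1/6*(-56) = 28/3 ≈ 9.3333)
G(O)*s = 8*(28/3) = 224/3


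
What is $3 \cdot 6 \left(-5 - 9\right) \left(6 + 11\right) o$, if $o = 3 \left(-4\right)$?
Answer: $51408$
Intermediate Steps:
$o = -12$
$3 \cdot 6 \left(-5 - 9\right) \left(6 + 11\right) o = 3 \cdot 6 \left(-5 - 9\right) \left(6 + 11\right) \left(-12\right) = 18 \left(\left(-14\right) 17\right) \left(-12\right) = 18 \left(-238\right) \left(-12\right) = \left(-4284\right) \left(-12\right) = 51408$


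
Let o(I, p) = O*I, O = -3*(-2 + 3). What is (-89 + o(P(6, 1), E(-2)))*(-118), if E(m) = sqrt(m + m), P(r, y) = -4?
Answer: 9086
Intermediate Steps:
O = -3 (O = -3*1 = -3)
E(m) = sqrt(2)*sqrt(m) (E(m) = sqrt(2*m) = sqrt(2)*sqrt(m))
o(I, p) = -3*I
(-89 + o(P(6, 1), E(-2)))*(-118) = (-89 - 3*(-4))*(-118) = (-89 + 12)*(-118) = -77*(-118) = 9086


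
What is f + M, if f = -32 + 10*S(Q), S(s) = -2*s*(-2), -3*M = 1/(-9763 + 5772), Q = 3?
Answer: 1053625/11973 ≈ 88.000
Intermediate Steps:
M = 1/11973 (M = -1/(3*(-9763 + 5772)) = -1/3/(-3991) = -1/3*(-1/3991) = 1/11973 ≈ 8.3521e-5)
S(s) = 4*s
f = 88 (f = -32 + 10*(4*3) = -32 + 10*12 = -32 + 120 = 88)
f + M = 88 + 1/11973 = 1053625/11973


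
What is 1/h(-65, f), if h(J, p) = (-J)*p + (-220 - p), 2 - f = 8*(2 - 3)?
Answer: 1/420 ≈ 0.0023810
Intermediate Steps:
f = 10 (f = 2 - 8*(2 - 3) = 2 - 8*(-1) = 2 - 1*(-8) = 2 + 8 = 10)
h(J, p) = -220 - p - J*p (h(J, p) = -J*p + (-220 - p) = -220 - p - J*p)
1/h(-65, f) = 1/(-220 - 1*10 - 1*(-65)*10) = 1/(-220 - 10 + 650) = 1/420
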